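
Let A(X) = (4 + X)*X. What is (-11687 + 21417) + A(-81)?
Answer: 15967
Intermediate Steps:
A(X) = X*(4 + X)
(-11687 + 21417) + A(-81) = (-11687 + 21417) - 81*(4 - 81) = 9730 - 81*(-77) = 9730 + 6237 = 15967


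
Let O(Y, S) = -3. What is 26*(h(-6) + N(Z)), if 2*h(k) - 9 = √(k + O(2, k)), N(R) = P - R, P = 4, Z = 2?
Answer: 169 + 39*I ≈ 169.0 + 39.0*I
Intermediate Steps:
N(R) = 4 - R
h(k) = 9/2 + √(-3 + k)/2 (h(k) = 9/2 + √(k - 3)/2 = 9/2 + √(-3 + k)/2)
26*(h(-6) + N(Z)) = 26*((9/2 + √(-3 - 6)/2) + (4 - 1*2)) = 26*((9/2 + √(-9)/2) + (4 - 2)) = 26*((9/2 + (3*I)/2) + 2) = 26*((9/2 + 3*I/2) + 2) = 26*(13/2 + 3*I/2) = 169 + 39*I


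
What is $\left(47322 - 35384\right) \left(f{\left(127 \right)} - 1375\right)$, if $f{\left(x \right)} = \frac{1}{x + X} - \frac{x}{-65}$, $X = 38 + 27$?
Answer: $- \frac{102282103919}{6240} \approx -1.6391 \cdot 10^{7}$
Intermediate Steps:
$X = 65$
$f{\left(x \right)} = \frac{1}{65 + x} + \frac{x}{65}$ ($f{\left(x \right)} = \frac{1}{x + 65} - \frac{x}{-65} = \frac{1}{65 + x} - x \left(- \frac{1}{65}\right) = \frac{1}{65 + x} - - \frac{x}{65} = \frac{1}{65 + x} + \frac{x}{65}$)
$\left(47322 - 35384\right) \left(f{\left(127 \right)} - 1375\right) = \left(47322 - 35384\right) \left(\frac{1 + 127 + \frac{127^{2}}{65}}{65 + 127} - 1375\right) = 11938 \left(\frac{1 + 127 + \frac{1}{65} \cdot 16129}{192} - 1375\right) = 11938 \left(\frac{1 + 127 + \frac{16129}{65}}{192} - 1375\right) = 11938 \left(\frac{1}{192} \cdot \frac{24449}{65} - 1375\right) = 11938 \left(\frac{24449}{12480} - 1375\right) = 11938 \left(- \frac{17135551}{12480}\right) = - \frac{102282103919}{6240}$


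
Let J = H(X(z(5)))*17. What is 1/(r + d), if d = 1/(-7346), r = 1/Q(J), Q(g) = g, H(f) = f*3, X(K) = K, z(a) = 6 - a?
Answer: 374646/7295 ≈ 51.357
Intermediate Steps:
H(f) = 3*f
J = 51 (J = (3*(6 - 1*5))*17 = (3*(6 - 5))*17 = (3*1)*17 = 3*17 = 51)
r = 1/51 ≈ 0.019608
d = -1/7346 ≈ -0.00013613
1/(r + d) = 1/(1/51 - 1/7346) = 1/(7295/374646) = 374646/7295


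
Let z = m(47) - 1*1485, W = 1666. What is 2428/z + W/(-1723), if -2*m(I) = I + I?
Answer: -1683939/659909 ≈ -2.5518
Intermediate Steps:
m(I) = -I (m(I) = -(I + I)/2 = -I)
z = -1532 (z = -1*47 - 1*1485 = -47 - 1485 = -1532)
2428/z + W/(-1723) = 2428/(-1532) + 1666/(-1723) = 2428*(-1/1532) + 1666*(-1/1723) = -607/383 - 1666/1723 = -1683939/659909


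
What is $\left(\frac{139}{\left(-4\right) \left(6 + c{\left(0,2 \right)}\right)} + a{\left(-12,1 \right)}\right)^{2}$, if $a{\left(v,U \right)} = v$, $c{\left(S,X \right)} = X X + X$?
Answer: $\frac{511225}{2304} \approx 221.89$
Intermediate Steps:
$c{\left(S,X \right)} = X + X^{2}$ ($c{\left(S,X \right)} = X^{2} + X = X + X^{2}$)
$\left(\frac{139}{\left(-4\right) \left(6 + c{\left(0,2 \right)}\right)} + a{\left(-12,1 \right)}\right)^{2} = \left(\frac{139}{\left(-4\right) \left(6 + 2 \left(1 + 2\right)\right)} - 12\right)^{2} = \left(\frac{139}{\left(-4\right) \left(6 + 2 \cdot 3\right)} - 12\right)^{2} = \left(\frac{139}{\left(-4\right) \left(6 + 6\right)} - 12\right)^{2} = \left(\frac{139}{\left(-4\right) 12} - 12\right)^{2} = \left(\frac{139}{-48} - 12\right)^{2} = \left(139 \left(- \frac{1}{48}\right) - 12\right)^{2} = \left(- \frac{139}{48} - 12\right)^{2} = \left(- \frac{715}{48}\right)^{2} = \frac{511225}{2304}$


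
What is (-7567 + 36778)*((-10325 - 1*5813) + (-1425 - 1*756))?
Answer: -535116309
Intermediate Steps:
(-7567 + 36778)*((-10325 - 1*5813) + (-1425 - 1*756)) = 29211*((-10325 - 5813) + (-1425 - 756)) = 29211*(-16138 - 2181) = 29211*(-18319) = -535116309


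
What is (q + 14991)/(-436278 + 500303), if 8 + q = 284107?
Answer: 59818/12805 ≈ 4.6715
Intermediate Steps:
q = 284099 (q = -8 + 284107 = 284099)
(q + 14991)/(-436278 + 500303) = (284099 + 14991)/(-436278 + 500303) = 299090/64025 = 299090*(1/64025) = 59818/12805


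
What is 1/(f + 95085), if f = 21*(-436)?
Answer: 1/85929 ≈ 1.1638e-5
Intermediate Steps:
f = -9156
1/(f + 95085) = 1/(-9156 + 95085) = 1/85929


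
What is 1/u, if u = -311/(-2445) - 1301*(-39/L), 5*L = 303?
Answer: 246945/206792836 ≈ 0.0011942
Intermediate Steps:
L = 303/5 (L = (⅕)*303 = 303/5 ≈ 60.600)
u = 206792836/246945 (u = -311/(-2445) - 1301/((303/5)/(-39)) = -311*(-1/2445) - 1301/((303/5)*(-1/39)) = 311/2445 - 1301/(-101/65) = 311/2445 - 1301*(-65/101) = 311/2445 + 84565/101 = 206792836/246945 ≈ 837.40)
1/u = 1/(206792836/246945) = 246945/206792836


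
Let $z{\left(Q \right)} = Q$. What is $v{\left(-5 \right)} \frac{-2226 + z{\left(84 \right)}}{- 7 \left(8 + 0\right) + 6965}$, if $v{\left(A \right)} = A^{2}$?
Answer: $- \frac{2550}{329} \approx -7.7508$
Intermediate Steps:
$v{\left(-5 \right)} \frac{-2226 + z{\left(84 \right)}}{- 7 \left(8 + 0\right) + 6965} = \left(-5\right)^{2} \frac{-2226 + 84}{- 7 \left(8 + 0\right) + 6965} = 25 \left(- \frac{2142}{\left(-7\right) 8 + 6965}\right) = 25 \left(- \frac{2142}{-56 + 6965}\right) = 25 \left(- \frac{2142}{6909}\right) = 25 \left(\left(-2142\right) \frac{1}{6909}\right) = 25 \left(- \frac{102}{329}\right) = - \frac{2550}{329}$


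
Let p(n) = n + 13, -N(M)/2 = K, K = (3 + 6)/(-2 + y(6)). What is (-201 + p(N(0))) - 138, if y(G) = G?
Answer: -661/2 ≈ -330.50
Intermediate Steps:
K = 9/4 (K = (3 + 6)/(-2 + 6) = 9/4 ≈ 2.2500)
N(M) = -9/2 (N(M) = -2*9/4 = -9/2)
p(n) = 13 + n
(-201 + p(N(0))) - 138 = (-201 + (13 - 9/2)) - 138 = (-201 + 17/2) - 138 = -385/2 - 138 = -661/2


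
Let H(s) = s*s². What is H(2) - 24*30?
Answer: -712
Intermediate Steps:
H(s) = s³
H(2) - 24*30 = 2³ - 24*30 = 8 - 720 = -712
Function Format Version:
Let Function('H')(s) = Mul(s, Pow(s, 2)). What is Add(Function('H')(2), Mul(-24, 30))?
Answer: -712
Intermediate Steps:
Function('H')(s) = Pow(s, 3)
Add(Function('H')(2), Mul(-24, 30)) = Add(Pow(2, 3), Mul(-24, 30)) = Add(8, -720) = -712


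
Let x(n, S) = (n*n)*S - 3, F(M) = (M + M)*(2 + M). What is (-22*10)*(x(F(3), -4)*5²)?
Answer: 19816500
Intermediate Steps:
F(M) = 2*M*(2 + M) (F(M) = (2*M)*(2 + M) = 2*M*(2 + M))
x(n, S) = -3 + S*n² (x(n, S) = n²*S - 3 = S*n² - 3 = -3 + S*n²)
(-22*10)*(x(F(3), -4)*5²) = (-22*10)*((-3 - 4*36*(2 + 3)²)*5²) = -220*(-3 - 4*(2*3*5)²)*25 = -220*(-3 - 4*30²)*25 = -220*(-3 - 4*900)*25 = -220*(-3 - 3600)*25 = -(-792660)*25 = -220*(-90075) = 19816500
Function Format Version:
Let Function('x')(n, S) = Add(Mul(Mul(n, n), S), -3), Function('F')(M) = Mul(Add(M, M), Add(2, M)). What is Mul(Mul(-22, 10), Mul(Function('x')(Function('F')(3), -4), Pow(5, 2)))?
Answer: 19816500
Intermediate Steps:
Function('F')(M) = Mul(2, M, Add(2, M)) (Function('F')(M) = Mul(Mul(2, M), Add(2, M)) = Mul(2, M, Add(2, M)))
Function('x')(n, S) = Add(-3, Mul(S, Pow(n, 2))) (Function('x')(n, S) = Add(Mul(Pow(n, 2), S), -3) = Add(Mul(S, Pow(n, 2)), -3) = Add(-3, Mul(S, Pow(n, 2))))
Mul(Mul(-22, 10), Mul(Function('x')(Function('F')(3), -4), Pow(5, 2))) = Mul(Mul(-22, 10), Mul(Add(-3, Mul(-4, Pow(Mul(2, 3, Add(2, 3)), 2))), Pow(5, 2))) = Mul(-220, Mul(Add(-3, Mul(-4, Pow(Mul(2, 3, 5), 2))), 25)) = Mul(-220, Mul(Add(-3, Mul(-4, Pow(30, 2))), 25)) = Mul(-220, Mul(Add(-3, Mul(-4, 900)), 25)) = Mul(-220, Mul(Add(-3, -3600), 25)) = Mul(-220, Mul(-3603, 25)) = Mul(-220, -90075) = 19816500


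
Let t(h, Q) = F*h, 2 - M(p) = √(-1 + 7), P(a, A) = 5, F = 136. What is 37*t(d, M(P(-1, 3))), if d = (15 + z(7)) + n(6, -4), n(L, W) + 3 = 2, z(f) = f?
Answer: 105672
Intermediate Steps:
n(L, W) = -1 (n(L, W) = -3 + 2 = -1)
d = 21 (d = (15 + 7) - 1 = 22 - 1 = 21)
M(p) = 2 - √6 (M(p) = 2 - √(-1 + 7) = 2 - √6)
t(h, Q) = 136*h
37*t(d, M(P(-1, 3))) = 37*(136*21) = 37*2856 = 105672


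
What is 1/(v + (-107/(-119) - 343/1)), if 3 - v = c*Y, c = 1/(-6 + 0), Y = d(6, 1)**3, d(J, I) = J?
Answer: -119/36069 ≈ -0.0032992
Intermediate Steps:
Y = 216 (Y = 6**3 = 216)
c = -1/6 (c = 1/(-6) = -1/6 ≈ -0.16667)
v = 39 (v = 3 - (-1)*216/6 = 3 - 1*(-36) = 3 + 36 = 39)
1/(v + (-107/(-119) - 343/1)) = 1/(39 + (-107/(-119) - 343/1)) = 1/(39 + (-107*(-1/119) - 343*1)) = 1/(39 + (107/119 - 343)) = 1/(39 - 40710/119) = 1/(-36069/119) = -119/36069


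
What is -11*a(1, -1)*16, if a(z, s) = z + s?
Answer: 0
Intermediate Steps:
a(z, s) = s + z
-11*a(1, -1)*16 = -11*(-1 + 1)*16 = -11*0*16 = 0*16 = 0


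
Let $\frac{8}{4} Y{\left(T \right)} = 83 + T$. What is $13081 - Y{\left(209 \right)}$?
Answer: $12935$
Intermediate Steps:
$Y{\left(T \right)} = \frac{83}{2} + \frac{T}{2}$ ($Y{\left(T \right)} = \frac{83 + T}{2} = \frac{83}{2} + \frac{T}{2}$)
$13081 - Y{\left(209 \right)} = 13081 - \left(\frac{83}{2} + \frac{1}{2} \cdot 209\right) = 13081 - \left(\frac{83}{2} + \frac{209}{2}\right) = 13081 - 146 = 12935$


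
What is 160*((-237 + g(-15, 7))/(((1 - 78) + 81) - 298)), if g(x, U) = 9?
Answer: 6080/49 ≈ 124.08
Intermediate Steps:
160*((-237 + g(-15, 7))/(((1 - 78) + 81) - 298)) = 160*((-237 + 9)/(((1 - 78) + 81) - 298)) = 160*(-228/((-77 + 81) - 298)) = 160*(-228/(4 - 298)) = 160*(-228/(-294)) = 160*(-228*(-1/294)) = 160*(38/49) = 6080/49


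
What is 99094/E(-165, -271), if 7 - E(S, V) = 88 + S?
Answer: 49547/42 ≈ 1179.7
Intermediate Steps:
E(S, V) = -81 - S (E(S, V) = 7 - (88 + S) = 7 + (-88 - S) = -81 - S)
99094/E(-165, -271) = 99094/(-81 - 1*(-165)) = 99094/(-81 + 165) = 99094/84 = 99094*(1/84) = 49547/42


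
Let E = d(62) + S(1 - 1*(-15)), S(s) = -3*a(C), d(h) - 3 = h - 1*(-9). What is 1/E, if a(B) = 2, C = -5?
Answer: 1/68 ≈ 0.014706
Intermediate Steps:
d(h) = 12 + h (d(h) = 3 + (h - 1*(-9)) = 3 + (h + 9) = 3 + (9 + h) = 12 + h)
S(s) = -6 (S(s) = -3*2 = -6)
E = 68 (E = (12 + 62) - 6 = 74 - 6 = 68)
1/E = 1/68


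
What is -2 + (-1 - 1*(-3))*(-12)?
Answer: -26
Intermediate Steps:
-2 + (-1 - 1*(-3))*(-12) = -2 + (-1 + 3)*(-12) = -2 + 2*(-12) = -2 - 24 = -26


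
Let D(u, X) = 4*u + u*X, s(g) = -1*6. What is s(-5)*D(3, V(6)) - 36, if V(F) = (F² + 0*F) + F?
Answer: -864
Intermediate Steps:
V(F) = F + F² (V(F) = (F² + 0) + F = F² + F = F + F²)
s(g) = -6
D(u, X) = 4*u + X*u
s(-5)*D(3, V(6)) - 36 = -18*(4 + 6*(1 + 6)) - 36 = -18*(4 + 6*7) - 36 = -18*(4 + 42) - 36 = -18*46 - 36 = -6*138 - 36 = -828 - 36 = -864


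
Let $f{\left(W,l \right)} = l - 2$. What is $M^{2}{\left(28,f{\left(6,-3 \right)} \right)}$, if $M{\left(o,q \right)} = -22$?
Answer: $484$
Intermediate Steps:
$f{\left(W,l \right)} = -2 + l$
$M^{2}{\left(28,f{\left(6,-3 \right)} \right)} = \left(-22\right)^{2} = 484$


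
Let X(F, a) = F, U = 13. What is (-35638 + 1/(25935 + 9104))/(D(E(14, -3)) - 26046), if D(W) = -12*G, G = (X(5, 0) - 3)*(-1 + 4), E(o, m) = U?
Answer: 1248719881/915148602 ≈ 1.3645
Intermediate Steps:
E(o, m) = 13
G = 6 (G = (5 - 3)*(-1 + 4) = 2*3 = 6)
D(W) = -72 (D(W) = -12*6 = -72)
(-35638 + 1/(25935 + 9104))/(D(E(14, -3)) - 26046) = (-35638 + 1/(25935 + 9104))/(-72 - 26046) = (-35638 + 1/35039)/(-26118) = (-35638 + 1/35039)*(-1/26118) = -1248719881/35039*(-1/26118) = 1248719881/915148602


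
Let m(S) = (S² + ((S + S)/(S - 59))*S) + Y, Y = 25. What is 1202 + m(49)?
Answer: 15739/5 ≈ 3147.8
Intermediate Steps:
m(S) = 25 + S² + 2*S²/(-59 + S) (m(S) = (S² + ((S + S)/(S - 59))*S) + 25 = (S² + ((2*S)/(-59 + S))*S) + 25 = (S² + (2*S/(-59 + S))*S) + 25 = (S² + 2*S²/(-59 + S)) + 25 = 25 + S² + 2*S²/(-59 + S))
1202 + m(49) = 1202 + (-1475 + 49³ - 57*49² + 25*49)/(-59 + 49) = 1202 + (-1475 + 117649 - 57*2401 + 1225)/(-10) = 1202 - (-1475 + 117649 - 136857 + 1225)/10 = 1202 - ⅒*(-19458) = 1202 + 9729/5 = 15739/5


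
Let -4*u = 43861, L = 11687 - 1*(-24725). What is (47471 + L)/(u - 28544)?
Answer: -111844/52679 ≈ -2.1231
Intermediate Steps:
L = 36412 (L = 11687 + 24725 = 36412)
u = -43861/4 (u = -1/4*43861 = -43861/4 ≈ -10965.)
(47471 + L)/(u - 28544) = (47471 + 36412)/(-43861/4 - 28544) = 83883/(-158037/4) = 83883*(-4/158037) = -111844/52679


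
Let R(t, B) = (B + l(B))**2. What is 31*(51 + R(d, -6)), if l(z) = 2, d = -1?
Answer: 2077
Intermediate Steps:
R(t, B) = (2 + B)**2 (R(t, B) = (B + 2)**2 = (2 + B)**2)
31*(51 + R(d, -6)) = 31*(51 + (2 - 6)**2) = 31*(51 + (-4)**2) = 31*(51 + 16) = 31*67 = 2077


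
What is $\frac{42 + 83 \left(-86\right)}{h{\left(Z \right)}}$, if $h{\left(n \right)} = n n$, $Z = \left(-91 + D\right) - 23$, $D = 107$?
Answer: $- \frac{7096}{49} \approx -144.82$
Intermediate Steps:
$Z = -7$ ($Z = \left(-91 + 107\right) - 23 = 16 - 23 = -7$)
$h{\left(n \right)} = n^{2}$
$\frac{42 + 83 \left(-86\right)}{h{\left(Z \right)}} = \frac{42 + 83 \left(-86\right)}{\left(-7\right)^{2}} = \frac{42 - 7138}{49} = \left(-7096\right) \frac{1}{49} = - \frac{7096}{49}$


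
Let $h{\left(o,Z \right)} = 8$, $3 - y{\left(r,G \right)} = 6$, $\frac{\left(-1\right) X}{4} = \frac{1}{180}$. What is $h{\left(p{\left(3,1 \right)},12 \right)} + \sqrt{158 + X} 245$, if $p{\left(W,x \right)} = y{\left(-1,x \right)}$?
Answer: $8 + \frac{49 \sqrt{35545}}{3} \approx 3087.4$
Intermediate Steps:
$X = - \frac{1}{45}$ ($X = - \frac{4}{180} = \left(-4\right) \frac{1}{180} = - \frac{1}{45} \approx -0.022222$)
$y{\left(r,G \right)} = -3$ ($y{\left(r,G \right)} = 3 - 6 = -3$)
$p{\left(W,x \right)} = -3$
$h{\left(p{\left(3,1 \right)},12 \right)} + \sqrt{158 + X} 245 = 8 + \sqrt{158 - \frac{1}{45}} \cdot 245 = 8 + \sqrt{\frac{7109}{45}} \cdot 245 = 8 + \frac{\sqrt{35545}}{15} \cdot 245 = 8 + \frac{49 \sqrt{35545}}{3}$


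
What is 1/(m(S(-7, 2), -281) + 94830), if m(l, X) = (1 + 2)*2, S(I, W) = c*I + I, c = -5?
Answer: 1/94836 ≈ 1.0545e-5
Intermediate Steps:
S(I, W) = -4*I (S(I, W) = -5*I + I = -4*I)
m(l, X) = 6 (m(l, X) = 3*2 = 6)
1/(m(S(-7, 2), -281) + 94830) = 1/(6 + 94830) = 1/94836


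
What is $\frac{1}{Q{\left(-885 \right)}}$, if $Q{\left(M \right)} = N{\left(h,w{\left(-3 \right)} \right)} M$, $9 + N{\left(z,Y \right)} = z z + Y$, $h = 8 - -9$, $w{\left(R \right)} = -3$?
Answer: $- \frac{1}{245145} \approx -4.0792 \cdot 10^{-6}$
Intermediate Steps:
$h = 17$ ($h = 8 + 9 = 17$)
$N{\left(z,Y \right)} = -9 + Y + z^{2}$ ($N{\left(z,Y \right)} = -9 + \left(z z + Y\right) = -9 + \left(z^{2} + Y\right) = -9 + \left(Y + z^{2}\right) = -9 + Y + z^{2}$)
$Q{\left(M \right)} = 277 M$ ($Q{\left(M \right)} = \left(-9 - 3 + 17^{2}\right) M = \left(-9 - 3 + 289\right) M = 277 M$)
$\frac{1}{Q{\left(-885 \right)}} = \frac{1}{277 \left(-885\right)} = \frac{1}{-245145} = - \frac{1}{245145}$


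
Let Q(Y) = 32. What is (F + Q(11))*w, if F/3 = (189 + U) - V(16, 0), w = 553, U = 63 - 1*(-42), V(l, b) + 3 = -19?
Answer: 541940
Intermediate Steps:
V(l, b) = -22 (V(l, b) = -3 - 19 = -22)
U = 105 (U = 63 + 42 = 105)
F = 948 (F = 3*((189 + 105) - 1*(-22)) = 3*(294 + 22) = 3*316 = 948)
(F + Q(11))*w = (948 + 32)*553 = 980*553 = 541940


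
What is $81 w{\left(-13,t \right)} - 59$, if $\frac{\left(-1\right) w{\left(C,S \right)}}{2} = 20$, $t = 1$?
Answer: $-3299$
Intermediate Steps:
$w{\left(C,S \right)} = -40$ ($w{\left(C,S \right)} = \left(-2\right) 20 = -40$)
$81 w{\left(-13,t \right)} - 59 = 81 \left(-40\right) - 59 = -3240 - 59 = -3299$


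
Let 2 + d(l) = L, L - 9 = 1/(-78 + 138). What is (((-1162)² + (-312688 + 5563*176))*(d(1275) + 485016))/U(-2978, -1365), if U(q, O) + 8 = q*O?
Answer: 14671781346341/60974430 ≈ 2.4062e+5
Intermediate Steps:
L = 541/60 (L = 9 + 1/(-78 + 138) = 9 + 1/60 = 541/60 ≈ 9.0167)
d(l) = 421/60 (d(l) = -2 + 541/60 = 421/60)
U(q, O) = -8 + O*q (U(q, O) = -8 + q*O = -8 + O*q)
(((-1162)² + (-312688 + 5563*176))*(d(1275) + 485016))/U(-2978, -1365) = (((-1162)² + (-312688 + 5563*176))*(421/60 + 485016))/(-8 - 1365*(-2978)) = ((1350244 + (-312688 + 979088))*(29101381/60))/(-8 + 4064970) = ((1350244 + 666400)*(29101381/60))/4064962 = (2016644*(29101381/60))*(1/4064962) = (14671781346341/15)*(1/4064962) = 14671781346341/60974430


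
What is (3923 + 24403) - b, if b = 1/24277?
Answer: 687670301/24277 ≈ 28326.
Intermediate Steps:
b = 1/24277 ≈ 4.1191e-5
(3923 + 24403) - b = (3923 + 24403) - 1*1/24277 = 28326 - 1/24277 = 687670301/24277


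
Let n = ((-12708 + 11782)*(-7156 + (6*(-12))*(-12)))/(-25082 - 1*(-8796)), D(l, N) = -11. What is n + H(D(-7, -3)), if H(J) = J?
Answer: -3002769/8143 ≈ -368.75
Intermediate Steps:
n = -2913196/8143 (n = (-926*(-7156 - 72*(-12)))/(-25082 + 8796) = -926*(-7156 + 864)/(-16286) = -926*(-6292)*(-1/16286) = 5826392*(-1/16286) = -2913196/8143 ≈ -357.75)
n + H(D(-7, -3)) = -2913196/8143 - 11 = -3002769/8143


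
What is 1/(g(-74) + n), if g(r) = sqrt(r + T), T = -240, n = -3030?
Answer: -1515/4590607 - I*sqrt(314)/9181214 ≈ -0.00033002 - 1.93e-6*I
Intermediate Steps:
g(r) = sqrt(-240 + r) (g(r) = sqrt(r - 240) = sqrt(-240 + r))
1/(g(-74) + n) = 1/(sqrt(-240 - 74) - 3030) = 1/(sqrt(-314) - 3030) = 1/(I*sqrt(314) - 3030) = 1/(-3030 + I*sqrt(314))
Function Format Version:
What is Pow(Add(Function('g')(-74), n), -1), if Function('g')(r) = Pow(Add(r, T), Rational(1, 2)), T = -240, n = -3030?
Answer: Add(Rational(-1515, 4590607), Mul(Rational(-1, 9181214), I, Pow(314, Rational(1, 2)))) ≈ Add(-0.00033002, Mul(-1.9300e-6, I))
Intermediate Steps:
Function('g')(r) = Pow(Add(-240, r), Rational(1, 2)) (Function('g')(r) = Pow(Add(r, -240), Rational(1, 2)) = Pow(Add(-240, r), Rational(1, 2)))
Pow(Add(Function('g')(-74), n), -1) = Pow(Add(Pow(Add(-240, -74), Rational(1, 2)), -3030), -1) = Pow(Add(Pow(-314, Rational(1, 2)), -3030), -1) = Pow(Add(Mul(I, Pow(314, Rational(1, 2))), -3030), -1) = Pow(Add(-3030, Mul(I, Pow(314, Rational(1, 2)))), -1)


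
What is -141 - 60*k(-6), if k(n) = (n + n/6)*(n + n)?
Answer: -5181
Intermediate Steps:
k(n) = 7*n**2/3 (k(n) = (n + n*(1/6))*(2*n) = (n + n/6)*(2*n) = (7*n/6)*(2*n) = 7*n**2/3)
-141 - 60*k(-6) = -141 - 140*(-6)**2 = -141 - 140*36 = -141 - 60*84 = -141 - 5040 = -5181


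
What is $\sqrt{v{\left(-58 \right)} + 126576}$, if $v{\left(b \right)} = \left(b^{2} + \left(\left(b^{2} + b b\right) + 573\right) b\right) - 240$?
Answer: $i \sqrt{293758} \approx 541.99 i$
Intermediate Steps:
$v{\left(b \right)} = -240 + b^{2} + b \left(573 + 2 b^{2}\right)$ ($v{\left(b \right)} = \left(b^{2} + \left(\left(b^{2} + b^{2}\right) + 573\right) b\right) - 240 = \left(b^{2} + \left(2 b^{2} + 573\right) b\right) - 240 = \left(b^{2} + \left(573 + 2 b^{2}\right) b\right) - 240 = \left(b^{2} + b \left(573 + 2 b^{2}\right)\right) - 240 = -240 + b^{2} + b \left(573 + 2 b^{2}\right)$)
$\sqrt{v{\left(-58 \right)} + 126576} = \sqrt{\left(-240 + \left(-58\right)^{2} + 2 \left(-58\right)^{3} + 573 \left(-58\right)\right) + 126576} = \sqrt{\left(-240 + 3364 + 2 \left(-195112\right) - 33234\right) + 126576} = \sqrt{\left(-240 + 3364 - 390224 - 33234\right) + 126576} = \sqrt{-420334 + 126576} = \sqrt{-293758} = i \sqrt{293758}$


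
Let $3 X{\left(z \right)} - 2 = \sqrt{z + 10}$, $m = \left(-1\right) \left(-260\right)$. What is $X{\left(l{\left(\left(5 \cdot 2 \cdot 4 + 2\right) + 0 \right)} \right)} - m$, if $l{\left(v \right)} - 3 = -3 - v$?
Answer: $- \frac{778}{3} + \frac{4 i \sqrt{2}}{3} \approx -259.33 + 1.8856 i$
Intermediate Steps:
$l{\left(v \right)} = - v$ ($l{\left(v \right)} = 3 - \left(3 + v\right) = - v$)
$m = 260$
$X{\left(z \right)} = \frac{2}{3} + \frac{\sqrt{10 + z}}{3}$ ($X{\left(z \right)} = \frac{2}{3} + \frac{\sqrt{z + 10}}{3} = \frac{2}{3} + \frac{\sqrt{10 + z}}{3}$)
$X{\left(l{\left(\left(5 \cdot 2 \cdot 4 + 2\right) + 0 \right)} \right)} - m = \left(\frac{2}{3} + \frac{\sqrt{10 - \left(\left(5 \cdot 2 \cdot 4 + 2\right) + 0\right)}}{3}\right) - 260 = \left(\frac{2}{3} + \frac{\sqrt{10 - \left(\left(10 \cdot 4 + 2\right) + 0\right)}}{3}\right) - 260 = \left(\frac{2}{3} + \frac{\sqrt{10 - \left(\left(40 + 2\right) + 0\right)}}{3}\right) - 260 = \left(\frac{2}{3} + \frac{\sqrt{10 - \left(42 + 0\right)}}{3}\right) - 260 = \left(\frac{2}{3} + \frac{\sqrt{10 - 42}}{3}\right) - 260 = \left(\frac{2}{3} + \frac{\sqrt{-32}}{3}\right) - 260 = \left(\frac{2}{3} + \frac{4 i \sqrt{2}}{3}\right) - 260 = - \frac{778}{3} + \frac{4 i \sqrt{2}}{3}$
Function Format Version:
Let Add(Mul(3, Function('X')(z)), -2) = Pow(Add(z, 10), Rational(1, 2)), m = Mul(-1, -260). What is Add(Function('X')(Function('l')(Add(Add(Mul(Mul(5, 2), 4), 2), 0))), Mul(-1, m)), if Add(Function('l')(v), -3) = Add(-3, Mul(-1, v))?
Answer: Add(Rational(-778, 3), Mul(Rational(4, 3), I, Pow(2, Rational(1, 2)))) ≈ Add(-259.33, Mul(1.8856, I))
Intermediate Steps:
Function('l')(v) = Mul(-1, v) (Function('l')(v) = Add(3, Add(-3, Mul(-1, v))) = Mul(-1, v))
m = 260
Function('X')(z) = Add(Rational(2, 3), Mul(Rational(1, 3), Pow(Add(10, z), Rational(1, 2)))) (Function('X')(z) = Add(Rational(2, 3), Mul(Rational(1, 3), Pow(Add(z, 10), Rational(1, 2)))) = Add(Rational(2, 3), Mul(Rational(1, 3), Pow(Add(10, z), Rational(1, 2)))))
Add(Function('X')(Function('l')(Add(Add(Mul(Mul(5, 2), 4), 2), 0))), Mul(-1, m)) = Add(Add(Rational(2, 3), Mul(Rational(1, 3), Pow(Add(10, Mul(-1, Add(Add(Mul(Mul(5, 2), 4), 2), 0))), Rational(1, 2)))), Mul(-1, 260)) = Add(Add(Rational(2, 3), Mul(Rational(1, 3), Pow(Add(10, Mul(-1, Add(Add(Mul(10, 4), 2), 0))), Rational(1, 2)))), -260) = Add(Add(Rational(2, 3), Mul(Rational(1, 3), Pow(Add(10, Mul(-1, Add(Add(40, 2), 0))), Rational(1, 2)))), -260) = Add(Add(Rational(2, 3), Mul(Rational(1, 3), Pow(Add(10, Mul(-1, Add(42, 0))), Rational(1, 2)))), -260) = Add(Add(Rational(2, 3), Mul(Rational(1, 3), Pow(Add(10, Mul(-1, 42)), Rational(1, 2)))), -260) = Add(Add(Rational(2, 3), Mul(Rational(1, 3), Pow(Add(10, -42), Rational(1, 2)))), -260) = Add(Add(Rational(2, 3), Mul(Rational(1, 3), Pow(-32, Rational(1, 2)))), -260) = Add(Add(Rational(2, 3), Mul(Rational(1, 3), Mul(4, I, Pow(2, Rational(1, 2))))), -260) = Add(Add(Rational(2, 3), Mul(Rational(4, 3), I, Pow(2, Rational(1, 2)))), -260) = Add(Rational(-778, 3), Mul(Rational(4, 3), I, Pow(2, Rational(1, 2))))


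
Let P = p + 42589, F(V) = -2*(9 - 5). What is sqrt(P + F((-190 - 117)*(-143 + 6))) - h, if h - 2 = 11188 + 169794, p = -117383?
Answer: -180984 + I*sqrt(74802) ≈ -1.8098e+5 + 273.5*I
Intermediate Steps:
F(V) = -8 (F(V) = -2*4 = -8)
P = -74794 (P = -117383 + 42589 = -74794)
h = 180984 (h = 2 + (11188 + 169794) = 2 + 180982 = 180984)
sqrt(P + F((-190 - 117)*(-143 + 6))) - h = sqrt(-74794 - 8) - 1*180984 = sqrt(-74802) - 180984 = I*sqrt(74802) - 180984 = -180984 + I*sqrt(74802)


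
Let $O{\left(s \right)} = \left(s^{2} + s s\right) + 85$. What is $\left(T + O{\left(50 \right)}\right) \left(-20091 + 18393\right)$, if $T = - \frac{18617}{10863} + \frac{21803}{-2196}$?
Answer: $- \frac{3805585857833}{441762} \approx -8.6146 \cdot 10^{6}$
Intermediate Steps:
$O{\left(s \right)} = 85 + 2 s^{2}$ ($O{\left(s \right)} = \left(s^{2} + s^{2}\right) + 85 = 2 s^{2} + 85 = 85 + 2 s^{2}$)
$T = - \frac{30858769}{2650572}$ ($T = \left(-18617\right) \frac{1}{10863} + 21803 \left(- \frac{1}{2196}\right) = - \frac{18617}{10863} - \frac{21803}{2196} = - \frac{30858769}{2650572} \approx -11.642$)
$\left(T + O{\left(50 \right)}\right) \left(-20091 + 18393\right) = \left(- \frac{30858769}{2650572} + \left(85 + 2 \cdot 50^{2}\right)\right) \left(-20091 + 18393\right) = \left(- \frac{30858769}{2650572} + \left(85 + 2 \cdot 2500\right)\right) \left(-1698\right) = \left(- \frac{30858769}{2650572} + \left(85 + 5000\right)\right) \left(-1698\right) = \left(- \frac{30858769}{2650572} + 5085\right) \left(-1698\right) = \frac{13447299851}{2650572} \left(-1698\right) = - \frac{3805585857833}{441762}$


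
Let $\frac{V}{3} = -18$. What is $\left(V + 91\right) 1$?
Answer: $37$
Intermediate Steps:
$V = -54$ ($V = 3 \left(-18\right) = -54$)
$\left(V + 91\right) 1 = \left(-54 + 91\right) 1 = 37 \cdot 1 = 37$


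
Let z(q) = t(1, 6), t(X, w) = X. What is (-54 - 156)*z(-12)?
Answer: -210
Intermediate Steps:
z(q) = 1
(-54 - 156)*z(-12) = (-54 - 156)*1 = -210*1 = -210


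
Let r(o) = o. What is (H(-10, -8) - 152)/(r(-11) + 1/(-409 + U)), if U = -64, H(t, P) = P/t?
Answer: 89397/6505 ≈ 13.743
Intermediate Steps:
(H(-10, -8) - 152)/(r(-11) + 1/(-409 + U)) = (-8/(-10) - 152)/(-11 + 1/(-409 - 64)) = (-8*(-1/10) - 152)/(-11 + 1/(-473)) = (4/5 - 152)/(-11 - 1/473) = -756/(5*(-5204/473)) = -756/5*(-473/5204) = 89397/6505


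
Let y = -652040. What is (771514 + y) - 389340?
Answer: -269866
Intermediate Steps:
(771514 + y) - 389340 = (771514 - 652040) - 389340 = 119474 - 389340 = -269866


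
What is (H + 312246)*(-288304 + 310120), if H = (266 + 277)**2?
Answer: 13244384520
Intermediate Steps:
H = 294849 (H = 543**2 = 294849)
(H + 312246)*(-288304 + 310120) = (294849 + 312246)*(-288304 + 310120) = 607095*21816 = 13244384520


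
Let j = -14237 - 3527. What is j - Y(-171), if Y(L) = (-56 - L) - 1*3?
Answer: -17876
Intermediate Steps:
j = -17764
Y(L) = -59 - L (Y(L) = (-56 - L) - 3 = -59 - L)
j - Y(-171) = -17764 - (-59 - 1*(-171)) = -17764 - (-59 + 171) = -17764 - 1*112 = -17764 - 112 = -17876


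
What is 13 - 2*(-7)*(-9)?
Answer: -113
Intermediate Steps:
13 - 2*(-7)*(-9) = 13 + 14*(-9) = 13 - 126 = -113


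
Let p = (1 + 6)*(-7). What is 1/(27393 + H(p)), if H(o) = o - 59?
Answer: 1/27285 ≈ 3.6650e-5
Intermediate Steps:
p = -49 (p = 7*(-7) = -49)
H(o) = -59 + o
1/(27393 + H(p)) = 1/(27393 + (-59 - 49)) = 1/(27393 - 108) = 1/27285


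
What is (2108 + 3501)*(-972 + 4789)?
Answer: 21409553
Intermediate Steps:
(2108 + 3501)*(-972 + 4789) = 5609*3817 = 21409553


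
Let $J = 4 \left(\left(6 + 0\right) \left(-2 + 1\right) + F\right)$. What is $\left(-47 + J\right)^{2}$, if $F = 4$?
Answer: $3025$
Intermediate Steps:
$J = -8$ ($J = 4 \left(\left(6 + 0\right) \left(-2 + 1\right) + 4\right) = 4 \left(6 \left(-1\right) + 4\right) = 4 \left(-6 + 4\right) = 4 \left(-2\right) = -8$)
$\left(-47 + J\right)^{2} = \left(-47 - 8\right)^{2} = \left(-55\right)^{2} = 3025$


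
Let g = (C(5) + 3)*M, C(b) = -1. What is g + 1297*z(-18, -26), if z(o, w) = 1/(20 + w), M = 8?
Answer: -1201/6 ≈ -200.17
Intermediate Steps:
g = 16 (g = (-1 + 3)*8 = 2*8 = 16)
g + 1297*z(-18, -26) = 16 + 1297/(20 - 26) = 16 + 1297/(-6) = 16 + 1297*(-⅙) = 16 - 1297/6 = -1201/6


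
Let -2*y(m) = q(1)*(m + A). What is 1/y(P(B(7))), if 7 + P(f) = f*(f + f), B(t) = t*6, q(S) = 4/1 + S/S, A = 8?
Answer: -2/17645 ≈ -0.00011335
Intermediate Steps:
q(S) = 5 (q(S) = 4*1 + 1 = 4 + 1 = 5)
B(t) = 6*t
P(f) = -7 + 2*f² (P(f) = -7 + f*(f + f) = -7 + f*(2*f) = -7 + 2*f²)
y(m) = -20 - 5*m/2 (y(m) = -5*(m + 8)/2 = -5*(8 + m)/2 = -(40 + 5*m)/2 = -20 - 5*m/2)
1/y(P(B(7))) = 1/(-20 - 5*(-7 + 2*(6*7)²)/2) = 1/(-20 - 5*(-7 + 2*42²)/2) = 1/(-20 - 5*(-7 + 2*1764)/2) = 1/(-20 - 5*(-7 + 3528)/2) = 1/(-20 - 5/2*3521) = 1/(-20 - 17605/2) = 1/(-17645/2) = -2/17645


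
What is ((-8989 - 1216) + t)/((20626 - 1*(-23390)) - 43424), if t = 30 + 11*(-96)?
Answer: -11231/592 ≈ -18.971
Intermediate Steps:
t = -1026 (t = 30 - 1056 = -1026)
((-8989 - 1216) + t)/((20626 - 1*(-23390)) - 43424) = ((-8989 - 1216) - 1026)/((20626 - 1*(-23390)) - 43424) = (-10205 - 1026)/((20626 + 23390) - 43424) = -11231/(44016 - 43424) = -11231/592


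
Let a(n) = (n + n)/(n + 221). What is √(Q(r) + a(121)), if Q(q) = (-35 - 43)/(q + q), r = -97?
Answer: √33922258/5529 ≈ 1.0534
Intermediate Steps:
a(n) = 2*n/(221 + n) (a(n) = (2*n)/(221 + n) = 2*n/(221 + n))
Q(q) = -39/q (Q(q) = -78*1/(2*q) = -39/q)
√(Q(r) + a(121)) = √(-39/(-97) + 2*121/(221 + 121)) = √(-39*(-1/97) + 2*121/342) = √(39/97 + 2*121*(1/342)) = √(39/97 + 121/171) = √(18406/16587) = √33922258/5529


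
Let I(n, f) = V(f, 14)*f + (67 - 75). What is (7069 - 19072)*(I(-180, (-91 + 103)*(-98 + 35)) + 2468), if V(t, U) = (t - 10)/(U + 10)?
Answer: -319147767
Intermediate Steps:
V(t, U) = (-10 + t)/(10 + U)
I(n, f) = -8 + f*(-5/12 + f/24) (I(n, f) = ((-10 + f)/(10 + 14))*f + (67 - 75) = ((-10 + f)/24)*f - 8 = (-5/12 + f/24)*f - 8 = f*(-5/12 + f/24) - 8 = -8 + f*(-5/12 + f/24))
(7069 - 19072)*(I(-180, (-91 + 103)*(-98 + 35)) + 2468) = (7069 - 19072)*((-8 + ((-91 + 103)*(-98 + 35))*(-10 + (-91 + 103)*(-98 + 35))/24) + 2468) = -12003*((-8 + (12*(-63))*(-10 + 12*(-63))/24) + 2468) = -12003*((-8 + (1/24)*(-756)*(-10 - 756)) + 2468) = -12003*((-8 + (1/24)*(-756)*(-766)) + 2468) = -12003*((-8 + 24129) + 2468) = -12003*(24121 + 2468) = -12003*26589 = -319147767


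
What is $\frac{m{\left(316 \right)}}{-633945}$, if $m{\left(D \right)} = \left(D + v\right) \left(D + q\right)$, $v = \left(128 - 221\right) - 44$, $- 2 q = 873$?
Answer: $\frac{43139}{1267890} \approx 0.034024$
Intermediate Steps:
$q = - \frac{873}{2}$ ($q = \left(- \frac{1}{2}\right) 873 = - \frac{873}{2} \approx -436.5$)
$v = -137$ ($v = -93 - 44 = -137$)
$m{\left(D \right)} = \left(-137 + D\right) \left(- \frac{873}{2} + D\right)$ ($m{\left(D \right)} = \left(D - 137\right) \left(D - \frac{873}{2}\right) = \left(-137 + D\right) \left(- \frac{873}{2} + D\right)$)
$\frac{m{\left(316 \right)}}{-633945} = \frac{\frac{119601}{2} + 316^{2} - 181226}{-633945} = \left(\frac{119601}{2} + 99856 - 181226\right) \left(- \frac{1}{633945}\right) = \left(- \frac{43139}{2}\right) \left(- \frac{1}{633945}\right) = \frac{43139}{1267890}$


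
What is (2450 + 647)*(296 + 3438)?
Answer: 11564198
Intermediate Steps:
(2450 + 647)*(296 + 3438) = 3097*3734 = 11564198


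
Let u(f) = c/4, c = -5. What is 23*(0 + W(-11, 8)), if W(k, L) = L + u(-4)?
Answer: 621/4 ≈ 155.25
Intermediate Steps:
u(f) = -5/4
W(k, L) = -5/4 + L (W(k, L) = L - 5/4 = -5/4 + L)
23*(0 + W(-11, 8)) = 23*(0 + (-5/4 + 8)) = 23*(0 + 27/4) = 23*(27/4) = 621/4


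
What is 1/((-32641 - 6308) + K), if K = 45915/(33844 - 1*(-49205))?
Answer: -27683/1078209862 ≈ -2.5675e-5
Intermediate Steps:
K = 15305/27683 (K = 45915/(33844 + 49205) = 45915/83049 = 45915*(1/83049) = 15305/27683 ≈ 0.55287)
1/((-32641 - 6308) + K) = 1/((-32641 - 6308) + 15305/27683) = 1/(-38949 + 15305/27683) = 1/(-1078209862/27683) = -27683/1078209862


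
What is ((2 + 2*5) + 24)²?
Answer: 1296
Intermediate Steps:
((2 + 2*5) + 24)² = ((2 + 10) + 24)² = (12 + 24)² = 36² = 1296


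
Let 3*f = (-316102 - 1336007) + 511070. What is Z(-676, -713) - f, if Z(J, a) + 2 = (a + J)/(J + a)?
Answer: 1141036/3 ≈ 3.8035e+5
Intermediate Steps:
Z(J, a) = -1 (Z(J, a) = -2 + (a + J)/(J + a) = -2 + (J + a)/(J + a) = -2 + 1 = -1)
f = -1141039/3 (f = ((-316102 - 1336007) + 511070)/3 = (-1652109 + 511070)/3 = (1/3)*(-1141039) = -1141039/3 ≈ -3.8035e+5)
Z(-676, -713) - f = -1 - 1*(-1141039/3) = -1 + 1141039/3 = 1141036/3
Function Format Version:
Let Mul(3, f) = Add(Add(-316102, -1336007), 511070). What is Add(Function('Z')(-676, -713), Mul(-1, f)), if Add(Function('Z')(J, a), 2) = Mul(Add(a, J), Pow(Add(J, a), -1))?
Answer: Rational(1141036, 3) ≈ 3.8035e+5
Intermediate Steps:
Function('Z')(J, a) = -1 (Function('Z')(J, a) = Add(-2, Mul(Add(a, J), Pow(Add(J, a), -1))) = Add(-2, Mul(Add(J, a), Pow(Add(J, a), -1))) = Add(-2, 1) = -1)
f = Rational(-1141039, 3) (f = Mul(Rational(1, 3), Add(Add(-316102, -1336007), 511070)) = Mul(Rational(1, 3), Add(-1652109, 511070)) = Mul(Rational(1, 3), -1141039) = Rational(-1141039, 3) ≈ -3.8035e+5)
Add(Function('Z')(-676, -713), Mul(-1, f)) = Add(-1, Mul(-1, Rational(-1141039, 3))) = Add(-1, Rational(1141039, 3)) = Rational(1141036, 3)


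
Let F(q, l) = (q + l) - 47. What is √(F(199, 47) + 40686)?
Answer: √40885 ≈ 202.20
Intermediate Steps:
F(q, l) = -47 + l + q (F(q, l) = (l + q) - 47 = -47 + l + q)
√(F(199, 47) + 40686) = √((-47 + 47 + 199) + 40686) = √(199 + 40686) = √40885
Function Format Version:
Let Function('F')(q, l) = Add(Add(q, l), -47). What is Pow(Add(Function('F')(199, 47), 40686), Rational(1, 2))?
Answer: Pow(40885, Rational(1, 2)) ≈ 202.20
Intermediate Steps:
Function('F')(q, l) = Add(-47, l, q) (Function('F')(q, l) = Add(Add(l, q), -47) = Add(-47, l, q))
Pow(Add(Function('F')(199, 47), 40686), Rational(1, 2)) = Pow(Add(Add(-47, 47, 199), 40686), Rational(1, 2)) = Pow(Add(199, 40686), Rational(1, 2)) = Pow(40885, Rational(1, 2))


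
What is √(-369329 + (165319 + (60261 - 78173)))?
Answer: 3*I*√24658 ≈ 471.09*I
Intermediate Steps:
√(-369329 + (165319 + (60261 - 78173))) = √(-369329 + (165319 - 17912)) = √(-369329 + 147407) = √(-221922) = 3*I*√24658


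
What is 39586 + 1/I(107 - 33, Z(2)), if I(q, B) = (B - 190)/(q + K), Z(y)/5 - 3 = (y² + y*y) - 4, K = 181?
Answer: 1227115/31 ≈ 39584.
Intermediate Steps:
Z(y) = -5 + 10*y² (Z(y) = 15 + 5*((y² + y*y) - 4) = 15 + 5*((y² + y²) - 4) = 15 + 5*(2*y² - 4) = 15 + 5*(-4 + 2*y²) = 15 + (-20 + 10*y²) = -5 + 10*y²)
I(q, B) = (-190 + B)/(181 + q) (I(q, B) = (B - 190)/(q + 181) = (-190 + B)/(181 + q))
39586 + 1/I(107 - 33, Z(2)) = 39586 + 1/((-190 + (-5 + 10*2²))/(181 + (107 - 33))) = 39586 + 1/((-190 + (-5 + 10*4))/(181 + 74)) = 39586 + 1/((-190 + (-5 + 40))/255) = 39586 + 1/((-190 + 35)/255) = 39586 + 1/((1/255)*(-155)) = 39586 + 1/(-31/51) = 39586 - 51/31 = 1227115/31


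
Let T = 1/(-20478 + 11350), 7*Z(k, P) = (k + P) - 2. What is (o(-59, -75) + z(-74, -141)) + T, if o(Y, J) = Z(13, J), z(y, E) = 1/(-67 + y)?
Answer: -11776565/1287048 ≈ -9.1501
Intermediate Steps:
Z(k, P) = -2/7 + P/7 + k/7 (Z(k, P) = ((k + P) - 2)/7 = ((P + k) - 2)/7 = (-2 + P + k)/7 = -2/7 + P/7 + k/7)
o(Y, J) = 11/7 + J/7 (o(Y, J) = -2/7 + J/7 + (⅐)*13 = -2/7 + J/7 + 13/7 = 11/7 + J/7)
T = -1/9128 (T = 1/(-9128) = -1/9128 ≈ -0.00010955)
(o(-59, -75) + z(-74, -141)) + T = ((11/7 + (⅐)*(-75)) + 1/(-67 - 74)) - 1/9128 = ((11/7 - 75/7) + 1/(-141)) - 1/9128 = (-64/7 - 1/141) - 1/9128 = -9031/987 - 1/9128 = -11776565/1287048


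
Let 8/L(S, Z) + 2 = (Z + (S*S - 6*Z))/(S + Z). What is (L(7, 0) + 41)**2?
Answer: 45369/25 ≈ 1814.8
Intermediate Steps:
L(S, Z) = 8/(-2 + (S**2 - 5*Z)/(S + Z)) (L(S, Z) = 8/(-2 + (Z + (S*S - 6*Z))/(S + Z)) = 8/(-2 + (Z + (S**2 - 6*Z))/(S + Z)) = 8/(-2 + (S**2 - 5*Z)/(S + Z)))
(L(7, 0) + 41)**2 = (8*(7 + 0)/(7**2 - 7*0 - 2*7) + 41)**2 = (8*7/(49 + 0 - 14) + 41)**2 = (8*7/35 + 41)**2 = (8*(1/35)*7 + 41)**2 = (8/5 + 41)**2 = (213/5)**2 = 45369/25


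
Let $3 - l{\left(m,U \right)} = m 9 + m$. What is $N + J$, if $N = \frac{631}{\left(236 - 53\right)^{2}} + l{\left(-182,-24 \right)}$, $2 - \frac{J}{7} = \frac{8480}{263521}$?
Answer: $\frac{16209803985364}{8825054769} \approx 1836.8$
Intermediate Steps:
$l{\left(m,U \right)} = 3 - 10 m$ ($l{\left(m,U \right)} = 3 - \left(m 9 + m\right) = 3 - \left(9 m + m\right) = 3 - 10 m$)
$J = \frac{3629934}{263521}$ ($J = 14 - 7 \cdot \frac{8480}{263521} = 14 - 7 \cdot 8480 \cdot \frac{1}{263521} = 14 - \frac{59360}{263521} = \frac{3629934}{263521} \approx 13.775$)
$N = \frac{61051078}{33489}$ ($N = \frac{631}{\left(236 - 53\right)^{2}} + \left(3 - -1820\right) = \frac{631}{\left(236 - 53\right)^{2}} + \left(3 + 1820\right) = \frac{631}{\left(236 - 53\right)^{2}} + 1823 = \frac{631}{183^{2}} + 1823 = \frac{631}{33489} + 1823 = \frac{61051078}{33489} \approx 1823.0$)
$N + J = \frac{61051078}{33489} + \frac{3629934}{263521} = \frac{16209803985364}{8825054769}$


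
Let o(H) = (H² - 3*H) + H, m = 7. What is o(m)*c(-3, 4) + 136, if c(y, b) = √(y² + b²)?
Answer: 311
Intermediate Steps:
c(y, b) = √(b² + y²)
o(H) = H² - 2*H
o(m)*c(-3, 4) + 136 = (7*(-2 + 7))*√(4² + (-3)²) + 136 = (7*5)*√(16 + 9) + 136 = 35*√25 + 136 = 35*5 + 136 = 175 + 136 = 311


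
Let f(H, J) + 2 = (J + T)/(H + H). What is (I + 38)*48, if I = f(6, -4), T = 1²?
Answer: 1716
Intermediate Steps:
T = 1
f(H, J) = -2 + (1 + J)/(2*H) (f(H, J) = -2 + (J + 1)/(H + H) = -2 + (1 + J)/((2*H)) = -2 + (1 + J)*(1/(2*H)) = -2 + (1 + J)/(2*H))
I = -9/4 (I = (½)*(1 - 4 - 4*6)/6 = (½)*(⅙)*(1 - 4 - 24) = (½)*(⅙)*(-27) = -9/4 ≈ -2.2500)
(I + 38)*48 = (-9/4 + 38)*48 = (143/4)*48 = 1716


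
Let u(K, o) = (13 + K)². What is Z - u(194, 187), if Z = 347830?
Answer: 304981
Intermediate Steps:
Z - u(194, 187) = 347830 - (13 + 194)² = 347830 - 1*207² = 347830 - 1*42849 = 347830 - 42849 = 304981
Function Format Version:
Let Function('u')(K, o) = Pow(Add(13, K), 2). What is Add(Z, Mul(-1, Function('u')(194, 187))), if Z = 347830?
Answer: 304981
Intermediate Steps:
Add(Z, Mul(-1, Function('u')(194, 187))) = Add(347830, Mul(-1, Pow(Add(13, 194), 2))) = Add(347830, Mul(-1, Pow(207, 2))) = Add(347830, Mul(-1, 42849)) = Add(347830, -42849) = 304981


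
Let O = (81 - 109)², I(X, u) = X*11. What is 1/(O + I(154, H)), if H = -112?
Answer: 1/2478 ≈ 0.00040355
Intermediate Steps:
I(X, u) = 11*X
O = 784 (O = (-28)² = 784)
1/(O + I(154, H)) = 1/(784 + 11*154) = 1/(784 + 1694) = 1/2478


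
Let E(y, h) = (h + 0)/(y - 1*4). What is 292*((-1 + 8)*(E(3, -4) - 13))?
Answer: -18396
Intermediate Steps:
E(y, h) = h/(-4 + y) (E(y, h) = h/(y - 4) = h/(-4 + y))
292*((-1 + 8)*(E(3, -4) - 13)) = 292*((-1 + 8)*(-4/(-4 + 3) - 13)) = 292*(7*(-4/(-1) - 13)) = 292*(7*(-4*(-1) - 13)) = 292*(7*(4 - 13)) = 292*(7*(-9)) = 292*(-63) = -18396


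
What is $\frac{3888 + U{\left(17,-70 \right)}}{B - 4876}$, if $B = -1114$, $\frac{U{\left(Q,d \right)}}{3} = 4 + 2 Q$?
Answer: $- \frac{2001}{2995} \approx -0.66811$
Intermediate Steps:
$U{\left(Q,d \right)} = 12 + 6 Q$ ($U{\left(Q,d \right)} = 3 \left(4 + 2 Q\right) = 12 + 6 Q$)
$\frac{3888 + U{\left(17,-70 \right)}}{B - 4876} = \frac{3888 + \left(12 + 6 \cdot 17\right)}{-1114 - 4876} = \frac{3888 + \left(12 + 102\right)}{-5990} = \left(3888 + 114\right) \left(- \frac{1}{5990}\right) = 4002 \left(- \frac{1}{5990}\right) = - \frac{2001}{2995}$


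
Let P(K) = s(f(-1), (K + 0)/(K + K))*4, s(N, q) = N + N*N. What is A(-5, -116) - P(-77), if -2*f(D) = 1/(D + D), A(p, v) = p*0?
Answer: -5/4 ≈ -1.2500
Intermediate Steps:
A(p, v) = 0
f(D) = -1/(4*D) (f(D) = -1/(2*(D + D)) = -1/(2*D)/2 = -1/(4*D))
s(N, q) = N + N²
P(K) = 5/4 (P(K) = ((-¼/(-1))*(1 - ¼/(-1)))*4 = ((-¼*(-1))*(1 - ¼*(-1)))*4 = ((1 + ¼)/4)*4 = ((¼)*(5/4))*4 = (5/16)*4 = 5/4)
A(-5, -116) - P(-77) = 0 - 1*5/4 = 0 - 5/4 = -5/4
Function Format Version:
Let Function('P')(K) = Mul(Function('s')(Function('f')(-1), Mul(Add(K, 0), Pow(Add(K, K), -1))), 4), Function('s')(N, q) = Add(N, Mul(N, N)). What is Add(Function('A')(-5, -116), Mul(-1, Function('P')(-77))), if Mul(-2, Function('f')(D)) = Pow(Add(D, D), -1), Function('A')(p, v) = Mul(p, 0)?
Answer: Rational(-5, 4) ≈ -1.2500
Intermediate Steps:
Function('A')(p, v) = 0
Function('f')(D) = Mul(Rational(-1, 4), Pow(D, -1)) (Function('f')(D) = Mul(Rational(-1, 2), Pow(Add(D, D), -1)) = Mul(Rational(-1, 2), Pow(Mul(2, D), -1)) = Mul(Rational(-1, 2), Mul(Rational(1, 2), Pow(D, -1))) = Mul(Rational(-1, 4), Pow(D, -1)))
Function('s')(N, q) = Add(N, Pow(N, 2))
Function('P')(K) = Rational(5, 4) (Function('P')(K) = Mul(Mul(Mul(Rational(-1, 4), Pow(-1, -1)), Add(1, Mul(Rational(-1, 4), Pow(-1, -1)))), 4) = Mul(Mul(Mul(Rational(-1, 4), -1), Add(1, Mul(Rational(-1, 4), -1))), 4) = Mul(Mul(Rational(1, 4), Add(1, Rational(1, 4))), 4) = Mul(Mul(Rational(1, 4), Rational(5, 4)), 4) = Mul(Rational(5, 16), 4) = Rational(5, 4))
Add(Function('A')(-5, -116), Mul(-1, Function('P')(-77))) = Add(0, Mul(-1, Rational(5, 4))) = Add(0, Rational(-5, 4)) = Rational(-5, 4)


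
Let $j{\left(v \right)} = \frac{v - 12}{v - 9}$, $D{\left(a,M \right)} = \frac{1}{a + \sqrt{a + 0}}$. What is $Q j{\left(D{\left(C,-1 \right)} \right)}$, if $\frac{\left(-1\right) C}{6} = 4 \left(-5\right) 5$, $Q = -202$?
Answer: $- \frac{7838125402}{29100601} + \frac{6060 \sqrt{6}}{29100601} \approx -269.35$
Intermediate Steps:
$C = 600$ ($C = - 6 \cdot 4 \left(-5\right) 5 = - 6 \left(\left(-20\right) 5\right) = \left(-6\right) \left(-100\right) = 600$)
$D{\left(a,M \right)} = \frac{1}{a + \sqrt{a}}$
$j{\left(v \right)} = \frac{-12 + v}{-9 + v}$
$Q j{\left(D{\left(C,-1 \right)} \right)} = - 202 \frac{-12 + \frac{1}{600 + \sqrt{600}}}{-9 + \frac{1}{600 + \sqrt{600}}} = - 202 \frac{-12 + \frac{1}{600 + 10 \sqrt{6}}}{-9 + \frac{1}{600 + 10 \sqrt{6}}} = - \frac{202 \left(-12 + \frac{1}{600 + 10 \sqrt{6}}\right)}{-9 + \frac{1}{600 + 10 \sqrt{6}}}$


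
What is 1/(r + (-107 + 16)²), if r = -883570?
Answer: -1/875289 ≈ -1.1425e-6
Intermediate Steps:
1/(r + (-107 + 16)²) = 1/(-883570 + (-107 + 16)²) = 1/(-883570 + (-91)²) = 1/(-883570 + 8281) = 1/(-875289) = -1/875289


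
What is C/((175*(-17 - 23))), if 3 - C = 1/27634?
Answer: -11843/27634000 ≈ -0.00042857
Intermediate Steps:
C = 82901/27634 (C = 3 - 1/27634 = 82901/27634 ≈ 3.0000)
C/((175*(-17 - 23))) = 82901/(27634*((175*(-17 - 23)))) = 82901/(27634*((175*(-40)))) = (82901/27634)/(-7000) = (82901/27634)*(-1/7000) = -11843/27634000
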